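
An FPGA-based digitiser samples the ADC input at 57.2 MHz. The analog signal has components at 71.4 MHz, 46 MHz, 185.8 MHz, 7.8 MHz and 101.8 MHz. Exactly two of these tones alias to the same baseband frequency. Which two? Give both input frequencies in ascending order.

71.4 MHz, 185.8 MHz

fs/2 = 28.6 MHz.
71.4 MHz mod fs = 14.2 MHz.
14.2 MHz ≤ fs/2 = 28.6 MHz, appears at 14.2 MHz.
46 MHz > fs/2 = 28.6 MHz, folds to fs − 46 MHz = 11.2 MHz.
185.8 MHz mod fs = 14.2 MHz.
14.2 MHz ≤ fs/2 = 28.6 MHz, appears at 14.2 MHz.
7.8 MHz ≤ fs/2 = 28.6 MHz, passes unchanged.
101.8 MHz mod fs = 44.6 MHz.
44.6 MHz > fs/2 = 28.6 MHz, folds to fs − 44.6 MHz = 12.6 MHz.
71.4 MHz and 185.8 MHz both map to 14.2 MHz.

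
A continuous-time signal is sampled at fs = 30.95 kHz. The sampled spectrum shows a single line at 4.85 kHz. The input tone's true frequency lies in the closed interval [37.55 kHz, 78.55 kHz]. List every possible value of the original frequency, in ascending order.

Frequencies that alias to 4.85 kHz are k·fs ± 4.85 kHz for integer k ≥ 0.
k=0: 4.85 kHz.
k=1: 26.1 kHz, 35.8 kHz.
k=2: 57.05 kHz, 66.75 kHz.
k=3: 88 kHz, 97.7 kHz.
Within [37.55 kHz, 78.55 kHz]: 57.05 kHz, 66.75 kHz.

57.05 kHz, 66.75 kHz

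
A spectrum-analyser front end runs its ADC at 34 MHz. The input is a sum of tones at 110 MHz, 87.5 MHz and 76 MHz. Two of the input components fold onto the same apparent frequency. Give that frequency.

fs/2 = 17 MHz.
110 MHz mod fs = 8 MHz.
8 MHz ≤ fs/2 = 17 MHz, appears at 8 MHz.
87.5 MHz mod fs = 19.5 MHz.
19.5 MHz > fs/2 = 17 MHz, folds to fs − 19.5 MHz = 14.5 MHz.
76 MHz mod fs = 8 MHz.
8 MHz ≤ fs/2 = 17 MHz, appears at 8 MHz.
76 MHz and 110 MHz both map to 8 MHz.

8 MHz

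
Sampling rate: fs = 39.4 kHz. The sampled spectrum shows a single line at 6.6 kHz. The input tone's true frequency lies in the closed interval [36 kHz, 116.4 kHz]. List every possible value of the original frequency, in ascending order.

Frequencies that alias to 6.6 kHz are k·fs ± 6.6 kHz for integer k ≥ 0.
k=0: 6.6 kHz.
k=1: 32.8 kHz, 46 kHz.
k=2: 72.2 kHz, 85.4 kHz.
k=3: 111.6 kHz, 124.8 kHz.
k=4: 151 kHz, 164.2 kHz.
Within [36 kHz, 116.4 kHz]: 46 kHz, 72.2 kHz, 85.4 kHz, 111.6 kHz.

46 kHz, 72.2 kHz, 85.4 kHz, 111.6 kHz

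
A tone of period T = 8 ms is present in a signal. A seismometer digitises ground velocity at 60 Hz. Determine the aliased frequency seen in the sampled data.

T = 8 ms → f = 1/T = 125 Hz.
125 Hz mod fs = 5 Hz.
5 Hz ≤ fs/2 = 30 Hz, appears at 5 Hz.

5 Hz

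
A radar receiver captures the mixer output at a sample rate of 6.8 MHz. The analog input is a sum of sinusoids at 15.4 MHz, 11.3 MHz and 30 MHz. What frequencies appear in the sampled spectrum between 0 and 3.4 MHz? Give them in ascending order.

fs/2 = 3.4 MHz.
15.4 MHz mod fs = 1.8 MHz.
1.8 MHz ≤ fs/2 = 3.4 MHz, appears at 1.8 MHz.
11.3 MHz mod fs = 4.5 MHz.
4.5 MHz > fs/2 = 3.4 MHz, folds to fs − 4.5 MHz = 2.3 MHz.
30 MHz mod fs = 2.8 MHz.
2.8 MHz ≤ fs/2 = 3.4 MHz, appears at 2.8 MHz.
Distinct values: {1.8 MHz, 2.3 MHz, 2.8 MHz}.

1.8 MHz, 2.3 MHz, 2.8 MHz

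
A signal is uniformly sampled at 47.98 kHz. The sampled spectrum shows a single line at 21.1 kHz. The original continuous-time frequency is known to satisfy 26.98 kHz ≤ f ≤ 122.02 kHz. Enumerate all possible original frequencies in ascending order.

69.08 kHz, 74.86 kHz, 117.06 kHz

Frequencies that alias to 21.1 kHz are k·fs ± 21.1 kHz for integer k ≥ 0.
k=0: 21.1 kHz.
k=1: 26.88 kHz, 69.08 kHz.
k=2: 74.86 kHz, 117.06 kHz.
k=3: 122.84 kHz, 165.04 kHz.
Within [26.98 kHz, 122.02 kHz]: 69.08 kHz, 74.86 kHz, 117.06 kHz.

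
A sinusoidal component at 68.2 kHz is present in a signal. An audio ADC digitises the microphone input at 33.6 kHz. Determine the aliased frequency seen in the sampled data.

68.2 kHz mod fs = 1 kHz.
1 kHz ≤ fs/2 = 16.8 kHz, appears at 1 kHz.

1 kHz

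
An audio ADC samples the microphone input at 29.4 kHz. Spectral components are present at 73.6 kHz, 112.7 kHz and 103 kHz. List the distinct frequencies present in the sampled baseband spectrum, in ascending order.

4.9 kHz, 14.6 kHz

fs/2 = 14.7 kHz.
73.6 kHz mod fs = 14.8 kHz.
14.8 kHz > fs/2 = 14.7 kHz, folds to fs − 14.8 kHz = 14.6 kHz.
112.7 kHz mod fs = 24.5 kHz.
24.5 kHz > fs/2 = 14.7 kHz, folds to fs − 24.5 kHz = 4.9 kHz.
103 kHz mod fs = 14.8 kHz.
14.8 kHz > fs/2 = 14.7 kHz, folds to fs − 14.8 kHz = 14.6 kHz.
Distinct values: {4.9 kHz, 14.6 kHz}.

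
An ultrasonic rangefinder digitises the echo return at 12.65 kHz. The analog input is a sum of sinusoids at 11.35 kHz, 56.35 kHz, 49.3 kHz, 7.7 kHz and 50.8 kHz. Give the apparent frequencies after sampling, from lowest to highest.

0.2 kHz, 1.3 kHz, 4.95 kHz, 5.75 kHz

fs/2 = 6.325 kHz.
11.35 kHz > fs/2 = 6.325 kHz, folds to fs − 11.35 kHz = 1.3 kHz.
56.35 kHz mod fs = 5.75 kHz.
5.75 kHz ≤ fs/2 = 6.325 kHz, appears at 5.75 kHz.
49.3 kHz mod fs = 11.35 kHz.
11.35 kHz > fs/2 = 6.325 kHz, folds to fs − 11.35 kHz = 1.3 kHz.
7.7 kHz > fs/2 = 6.325 kHz, folds to fs − 7.7 kHz = 4.95 kHz.
50.8 kHz mod fs = 0.2 kHz.
0.2 kHz ≤ fs/2 = 6.325 kHz, appears at 0.2 kHz.
Distinct values: {0.2 kHz, 1.3 kHz, 4.95 kHz, 5.75 kHz}.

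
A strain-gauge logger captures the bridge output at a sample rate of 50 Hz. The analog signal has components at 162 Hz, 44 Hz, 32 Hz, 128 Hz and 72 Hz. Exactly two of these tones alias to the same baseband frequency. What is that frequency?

fs/2 = 25 Hz.
162 Hz mod fs = 12 Hz.
12 Hz ≤ fs/2 = 25 Hz, appears at 12 Hz.
44 Hz > fs/2 = 25 Hz, folds to fs − 44 Hz = 6 Hz.
32 Hz > fs/2 = 25 Hz, folds to fs − 32 Hz = 18 Hz.
128 Hz mod fs = 28 Hz.
28 Hz > fs/2 = 25 Hz, folds to fs − 28 Hz = 22 Hz.
72 Hz mod fs = 22 Hz.
22 Hz ≤ fs/2 = 25 Hz, appears at 22 Hz.
72 Hz and 128 Hz both map to 22 Hz.

22 Hz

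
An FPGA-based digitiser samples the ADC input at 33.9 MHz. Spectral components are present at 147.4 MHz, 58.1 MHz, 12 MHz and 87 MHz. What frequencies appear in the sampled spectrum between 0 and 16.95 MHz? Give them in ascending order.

fs/2 = 16.95 MHz.
147.4 MHz mod fs = 11.8 MHz.
11.8 MHz ≤ fs/2 = 16.95 MHz, appears at 11.8 MHz.
58.1 MHz mod fs = 24.2 MHz.
24.2 MHz > fs/2 = 16.95 MHz, folds to fs − 24.2 MHz = 9.7 MHz.
12 MHz ≤ fs/2 = 16.95 MHz, passes unchanged.
87 MHz mod fs = 19.2 MHz.
19.2 MHz > fs/2 = 16.95 MHz, folds to fs − 19.2 MHz = 14.7 MHz.
Distinct values: {9.7 MHz, 11.8 MHz, 12 MHz, 14.7 MHz}.

9.7 MHz, 11.8 MHz, 12 MHz, 14.7 MHz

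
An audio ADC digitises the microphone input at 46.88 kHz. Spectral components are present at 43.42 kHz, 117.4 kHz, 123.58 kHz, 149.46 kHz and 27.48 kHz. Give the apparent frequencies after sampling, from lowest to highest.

3.46 kHz, 8.82 kHz, 17.06 kHz, 19.4 kHz, 23.24 kHz

fs/2 = 23.44 kHz.
43.42 kHz > fs/2 = 23.44 kHz, folds to fs − 43.42 kHz = 3.46 kHz.
117.4 kHz mod fs = 23.64 kHz.
23.64 kHz > fs/2 = 23.44 kHz, folds to fs − 23.64 kHz = 23.24 kHz.
123.58 kHz mod fs = 29.82 kHz.
29.82 kHz > fs/2 = 23.44 kHz, folds to fs − 29.82 kHz = 17.06 kHz.
149.46 kHz mod fs = 8.82 kHz.
8.82 kHz ≤ fs/2 = 23.44 kHz, appears at 8.82 kHz.
27.48 kHz > fs/2 = 23.44 kHz, folds to fs − 27.48 kHz = 19.4 kHz.
Distinct values: {3.46 kHz, 8.82 kHz, 17.06 kHz, 19.4 kHz, 23.24 kHz}.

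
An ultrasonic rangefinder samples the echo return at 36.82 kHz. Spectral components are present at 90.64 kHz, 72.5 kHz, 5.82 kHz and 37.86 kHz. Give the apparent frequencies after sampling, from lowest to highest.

1.04 kHz, 1.14 kHz, 5.82 kHz, 17 kHz

fs/2 = 18.41 kHz.
90.64 kHz mod fs = 17 kHz.
17 kHz ≤ fs/2 = 18.41 kHz, appears at 17 kHz.
72.5 kHz mod fs = 35.68 kHz.
35.68 kHz > fs/2 = 18.41 kHz, folds to fs − 35.68 kHz = 1.14 kHz.
5.82 kHz ≤ fs/2 = 18.41 kHz, passes unchanged.
37.86 kHz mod fs = 1.04 kHz.
1.04 kHz ≤ fs/2 = 18.41 kHz, appears at 1.04 kHz.
Distinct values: {1.04 kHz, 1.14 kHz, 5.82 kHz, 17 kHz}.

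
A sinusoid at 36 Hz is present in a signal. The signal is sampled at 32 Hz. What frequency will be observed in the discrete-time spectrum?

4 Hz

36 Hz mod fs = 4 Hz.
4 Hz ≤ fs/2 = 16 Hz, appears at 4 Hz.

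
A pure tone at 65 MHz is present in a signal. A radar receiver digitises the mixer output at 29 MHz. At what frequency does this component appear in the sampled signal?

65 MHz mod fs = 7 MHz.
7 MHz ≤ fs/2 = 14.5 MHz, appears at 7 MHz.

7 MHz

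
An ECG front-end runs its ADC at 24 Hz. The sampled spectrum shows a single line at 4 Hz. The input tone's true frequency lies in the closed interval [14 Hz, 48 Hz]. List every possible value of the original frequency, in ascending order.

Frequencies that alias to 4 Hz are k·fs ± 4 Hz for integer k ≥ 0.
k=0: 4 Hz.
k=1: 20 Hz, 28 Hz.
k=2: 44 Hz, 52 Hz.
k=3: 68 Hz, 76 Hz.
Within [14 Hz, 48 Hz]: 20 Hz, 28 Hz, 44 Hz.

20 Hz, 28 Hz, 44 Hz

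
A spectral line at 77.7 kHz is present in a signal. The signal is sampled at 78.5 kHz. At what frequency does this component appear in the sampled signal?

0.8 kHz

77.7 kHz > fs/2 = 39.25 kHz, folds to fs − 77.7 kHz = 0.8 kHz.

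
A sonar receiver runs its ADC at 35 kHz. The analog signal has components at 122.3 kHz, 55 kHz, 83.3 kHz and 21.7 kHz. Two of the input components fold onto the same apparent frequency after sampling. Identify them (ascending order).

21.7 kHz, 83.3 kHz

fs/2 = 17.5 kHz.
122.3 kHz mod fs = 17.3 kHz.
17.3 kHz ≤ fs/2 = 17.5 kHz, appears at 17.3 kHz.
55 kHz mod fs = 20 kHz.
20 kHz > fs/2 = 17.5 kHz, folds to fs − 20 kHz = 15 kHz.
83.3 kHz mod fs = 13.3 kHz.
13.3 kHz ≤ fs/2 = 17.5 kHz, appears at 13.3 kHz.
21.7 kHz > fs/2 = 17.5 kHz, folds to fs − 21.7 kHz = 13.3 kHz.
21.7 kHz and 83.3 kHz both map to 13.3 kHz.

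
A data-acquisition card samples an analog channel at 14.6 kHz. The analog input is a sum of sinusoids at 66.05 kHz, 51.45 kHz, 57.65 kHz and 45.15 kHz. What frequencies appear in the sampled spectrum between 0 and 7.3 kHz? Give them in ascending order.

0.75 kHz, 1.35 kHz, 6.95 kHz

fs/2 = 7.3 kHz.
66.05 kHz mod fs = 7.65 kHz.
7.65 kHz > fs/2 = 7.3 kHz, folds to fs − 7.65 kHz = 6.95 kHz.
51.45 kHz mod fs = 7.65 kHz.
7.65 kHz > fs/2 = 7.3 kHz, folds to fs − 7.65 kHz = 6.95 kHz.
57.65 kHz mod fs = 13.85 kHz.
13.85 kHz > fs/2 = 7.3 kHz, folds to fs − 13.85 kHz = 0.75 kHz.
45.15 kHz mod fs = 1.35 kHz.
1.35 kHz ≤ fs/2 = 7.3 kHz, appears at 1.35 kHz.
Distinct values: {0.75 kHz, 1.35 kHz, 6.95 kHz}.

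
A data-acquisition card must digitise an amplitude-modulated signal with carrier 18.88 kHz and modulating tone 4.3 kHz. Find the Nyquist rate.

46.36 kHz

AM sidebands sit at fc ± fm = 14.58 kHz and 23.18 kHz.
Highest-frequency component: 23.18 kHz.
Nyquist rate = 2 × 23.18 kHz = 46.36 kHz.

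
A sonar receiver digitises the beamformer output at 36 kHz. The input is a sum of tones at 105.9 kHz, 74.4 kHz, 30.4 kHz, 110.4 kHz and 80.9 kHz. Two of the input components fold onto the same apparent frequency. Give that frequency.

2.4 kHz

fs/2 = 18 kHz.
105.9 kHz mod fs = 33.9 kHz.
33.9 kHz > fs/2 = 18 kHz, folds to fs − 33.9 kHz = 2.1 kHz.
74.4 kHz mod fs = 2.4 kHz.
2.4 kHz ≤ fs/2 = 18 kHz, appears at 2.4 kHz.
30.4 kHz > fs/2 = 18 kHz, folds to fs − 30.4 kHz = 5.6 kHz.
110.4 kHz mod fs = 2.4 kHz.
2.4 kHz ≤ fs/2 = 18 kHz, appears at 2.4 kHz.
80.9 kHz mod fs = 8.9 kHz.
8.9 kHz ≤ fs/2 = 18 kHz, appears at 8.9 kHz.
74.4 kHz and 110.4 kHz both map to 2.4 kHz.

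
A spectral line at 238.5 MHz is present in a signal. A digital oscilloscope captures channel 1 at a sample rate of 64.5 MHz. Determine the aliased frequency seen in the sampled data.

19.5 MHz

238.5 MHz mod fs = 45 MHz.
45 MHz > fs/2 = 32.25 MHz, folds to fs − 45 MHz = 19.5 MHz.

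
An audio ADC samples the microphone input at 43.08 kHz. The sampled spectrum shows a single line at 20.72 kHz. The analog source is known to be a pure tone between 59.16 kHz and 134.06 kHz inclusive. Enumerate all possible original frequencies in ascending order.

Frequencies that alias to 20.72 kHz are k·fs ± 20.72 kHz for integer k ≥ 0.
k=0: 20.72 kHz.
k=1: 22.36 kHz, 63.8 kHz.
k=2: 65.44 kHz, 106.88 kHz.
k=3: 108.52 kHz, 149.96 kHz.
k=4: 151.6 kHz, 193.04 kHz.
Within [59.16 kHz, 134.06 kHz]: 63.8 kHz, 65.44 kHz, 106.88 kHz, 108.52 kHz.

63.8 kHz, 65.44 kHz, 106.88 kHz, 108.52 kHz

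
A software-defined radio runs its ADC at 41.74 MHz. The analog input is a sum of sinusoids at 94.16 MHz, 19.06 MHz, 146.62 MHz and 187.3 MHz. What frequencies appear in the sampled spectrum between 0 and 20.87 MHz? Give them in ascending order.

fs/2 = 20.87 MHz.
94.16 MHz mod fs = 10.68 MHz.
10.68 MHz ≤ fs/2 = 20.87 MHz, appears at 10.68 MHz.
19.06 MHz ≤ fs/2 = 20.87 MHz, passes unchanged.
146.62 MHz mod fs = 21.4 MHz.
21.4 MHz > fs/2 = 20.87 MHz, folds to fs − 21.4 MHz = 20.34 MHz.
187.3 MHz mod fs = 20.34 MHz.
20.34 MHz ≤ fs/2 = 20.87 MHz, appears at 20.34 MHz.
Distinct values: {10.68 MHz, 19.06 MHz, 20.34 MHz}.

10.68 MHz, 19.06 MHz, 20.34 MHz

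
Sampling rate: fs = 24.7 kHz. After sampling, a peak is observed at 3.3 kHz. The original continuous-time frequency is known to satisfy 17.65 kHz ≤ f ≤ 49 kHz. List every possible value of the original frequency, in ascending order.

Frequencies that alias to 3.3 kHz are k·fs ± 3.3 kHz for integer k ≥ 0.
k=0: 3.3 kHz.
k=1: 21.4 kHz, 28 kHz.
k=2: 46.1 kHz, 52.7 kHz.
k=3: 70.8 kHz, 77.4 kHz.
Within [17.65 kHz, 49 kHz]: 21.4 kHz, 28 kHz, 46.1 kHz.

21.4 kHz, 28 kHz, 46.1 kHz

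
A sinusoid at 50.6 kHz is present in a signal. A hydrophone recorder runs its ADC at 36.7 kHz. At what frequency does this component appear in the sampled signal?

50.6 kHz mod fs = 13.9 kHz.
13.9 kHz ≤ fs/2 = 18.35 kHz, appears at 13.9 kHz.

13.9 kHz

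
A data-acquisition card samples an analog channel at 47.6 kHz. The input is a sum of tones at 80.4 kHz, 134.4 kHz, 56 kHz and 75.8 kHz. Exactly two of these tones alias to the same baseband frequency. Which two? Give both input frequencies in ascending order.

56 kHz, 134.4 kHz

fs/2 = 23.8 kHz.
80.4 kHz mod fs = 32.8 kHz.
32.8 kHz > fs/2 = 23.8 kHz, folds to fs − 32.8 kHz = 14.8 kHz.
134.4 kHz mod fs = 39.2 kHz.
39.2 kHz > fs/2 = 23.8 kHz, folds to fs − 39.2 kHz = 8.4 kHz.
56 kHz mod fs = 8.4 kHz.
8.4 kHz ≤ fs/2 = 23.8 kHz, appears at 8.4 kHz.
75.8 kHz mod fs = 28.2 kHz.
28.2 kHz > fs/2 = 23.8 kHz, folds to fs − 28.2 kHz = 19.4 kHz.
56 kHz and 134.4 kHz both map to 8.4 kHz.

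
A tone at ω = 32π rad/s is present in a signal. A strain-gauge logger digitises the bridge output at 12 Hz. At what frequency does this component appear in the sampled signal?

ω = 32π rad/s → f = ω/(2π) = 16 Hz.
16 Hz mod fs = 4 Hz.
4 Hz ≤ fs/2 = 6 Hz, appears at 4 Hz.

4 Hz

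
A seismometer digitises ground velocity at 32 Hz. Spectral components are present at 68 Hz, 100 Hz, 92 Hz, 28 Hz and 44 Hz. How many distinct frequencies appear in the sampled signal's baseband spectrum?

fs/2 = 16 Hz.
68 Hz mod fs = 4 Hz.
4 Hz ≤ fs/2 = 16 Hz, appears at 4 Hz.
100 Hz mod fs = 4 Hz.
4 Hz ≤ fs/2 = 16 Hz, appears at 4 Hz.
92 Hz mod fs = 28 Hz.
28 Hz > fs/2 = 16 Hz, folds to fs − 28 Hz = 4 Hz.
28 Hz > fs/2 = 16 Hz, folds to fs − 28 Hz = 4 Hz.
44 Hz mod fs = 12 Hz.
12 Hz ≤ fs/2 = 16 Hz, appears at 12 Hz.
Distinct values: {4 Hz, 12 Hz} → 2.

2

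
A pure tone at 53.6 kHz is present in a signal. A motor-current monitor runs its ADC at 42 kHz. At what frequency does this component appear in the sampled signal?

11.6 kHz

53.6 kHz mod fs = 11.6 kHz.
11.6 kHz ≤ fs/2 = 21 kHz, appears at 11.6 kHz.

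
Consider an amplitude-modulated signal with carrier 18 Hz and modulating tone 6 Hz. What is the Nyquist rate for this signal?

48 Hz

AM sidebands sit at fc ± fm = 12 Hz and 24 Hz.
Highest-frequency component: 24 Hz.
Nyquist rate = 2 × 24 Hz = 48 Hz.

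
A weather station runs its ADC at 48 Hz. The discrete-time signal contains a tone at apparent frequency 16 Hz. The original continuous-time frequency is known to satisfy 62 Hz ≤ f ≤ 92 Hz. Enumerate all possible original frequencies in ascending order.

Frequencies that alias to 16 Hz are k·fs ± 16 Hz for integer k ≥ 0.
k=0: 16 Hz.
k=1: 32 Hz, 64 Hz.
k=2: 80 Hz, 112 Hz.
k=3: 128 Hz, 160 Hz.
Within [62 Hz, 92 Hz]: 64 Hz, 80 Hz.

64 Hz, 80 Hz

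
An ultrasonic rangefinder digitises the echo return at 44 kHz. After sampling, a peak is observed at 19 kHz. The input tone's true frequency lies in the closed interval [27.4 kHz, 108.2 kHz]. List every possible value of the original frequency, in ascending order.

Frequencies that alias to 19 kHz are k·fs ± 19 kHz for integer k ≥ 0.
k=0: 19 kHz.
k=1: 25 kHz, 63 kHz.
k=2: 69 kHz, 107 kHz.
k=3: 113 kHz, 151 kHz.
Within [27.4 kHz, 108.2 kHz]: 63 kHz, 69 kHz, 107 kHz.

63 kHz, 69 kHz, 107 kHz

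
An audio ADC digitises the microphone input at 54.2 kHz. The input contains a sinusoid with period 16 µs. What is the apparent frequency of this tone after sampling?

T = 16 µs → f = 1/T = 62.5 kHz.
62.5 kHz mod fs = 8.3 kHz.
8.3 kHz ≤ fs/2 = 27.1 kHz, appears at 8.3 kHz.

8.3 kHz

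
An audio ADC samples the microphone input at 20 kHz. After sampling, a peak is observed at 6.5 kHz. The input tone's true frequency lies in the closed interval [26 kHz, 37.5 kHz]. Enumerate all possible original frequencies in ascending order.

Frequencies that alias to 6.5 kHz are k·fs ± 6.5 kHz for integer k ≥ 0.
k=0: 6.5 kHz.
k=1: 13.5 kHz, 26.5 kHz.
k=2: 33.5 kHz, 46.5 kHz.
k=3: 53.5 kHz, 66.5 kHz.
Within [26 kHz, 37.5 kHz]: 26.5 kHz, 33.5 kHz.

26.5 kHz, 33.5 kHz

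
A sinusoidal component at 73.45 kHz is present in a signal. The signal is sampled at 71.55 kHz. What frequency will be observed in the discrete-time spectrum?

1.9 kHz

73.45 kHz mod fs = 1.9 kHz.
1.9 kHz ≤ fs/2 = 35.775 kHz, appears at 1.9 kHz.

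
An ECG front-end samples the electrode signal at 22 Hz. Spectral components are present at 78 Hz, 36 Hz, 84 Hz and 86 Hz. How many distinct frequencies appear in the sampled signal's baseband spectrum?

fs/2 = 11 Hz.
78 Hz mod fs = 12 Hz.
12 Hz > fs/2 = 11 Hz, folds to fs − 12 Hz = 10 Hz.
36 Hz mod fs = 14 Hz.
14 Hz > fs/2 = 11 Hz, folds to fs − 14 Hz = 8 Hz.
84 Hz mod fs = 18 Hz.
18 Hz > fs/2 = 11 Hz, folds to fs − 18 Hz = 4 Hz.
86 Hz mod fs = 20 Hz.
20 Hz > fs/2 = 11 Hz, folds to fs − 20 Hz = 2 Hz.
Distinct values: {2 Hz, 4 Hz, 8 Hz, 10 Hz} → 4.

4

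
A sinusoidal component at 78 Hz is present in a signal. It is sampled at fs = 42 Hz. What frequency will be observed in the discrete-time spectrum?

78 Hz mod fs = 36 Hz.
36 Hz > fs/2 = 21 Hz, folds to fs − 36 Hz = 6 Hz.

6 Hz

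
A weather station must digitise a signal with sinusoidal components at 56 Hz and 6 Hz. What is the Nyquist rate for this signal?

Highest-frequency component: 56 Hz.
Nyquist rate = 2 × 56 Hz = 112 Hz.

112 Hz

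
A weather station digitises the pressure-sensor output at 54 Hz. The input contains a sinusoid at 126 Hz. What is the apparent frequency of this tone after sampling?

126 Hz mod fs = 18 Hz.
18 Hz ≤ fs/2 = 27 Hz, appears at 18 Hz.

18 Hz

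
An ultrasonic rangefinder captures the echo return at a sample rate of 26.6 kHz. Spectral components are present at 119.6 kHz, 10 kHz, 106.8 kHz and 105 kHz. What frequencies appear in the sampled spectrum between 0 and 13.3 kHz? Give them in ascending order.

fs/2 = 13.3 kHz.
119.6 kHz mod fs = 13.2 kHz.
13.2 kHz ≤ fs/2 = 13.3 kHz, appears at 13.2 kHz.
10 kHz ≤ fs/2 = 13.3 kHz, passes unchanged.
106.8 kHz mod fs = 0.4 kHz.
0.4 kHz ≤ fs/2 = 13.3 kHz, appears at 0.4 kHz.
105 kHz mod fs = 25.2 kHz.
25.2 kHz > fs/2 = 13.3 kHz, folds to fs − 25.2 kHz = 1.4 kHz.
Distinct values: {0.4 kHz, 1.4 kHz, 10 kHz, 13.2 kHz}.

0.4 kHz, 1.4 kHz, 10 kHz, 13.2 kHz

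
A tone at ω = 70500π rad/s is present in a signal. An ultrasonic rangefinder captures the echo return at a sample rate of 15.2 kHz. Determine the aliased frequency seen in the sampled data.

ω = 70500π rad/s → f = ω/(2π) = 35250 Hz = 35.25 kHz.
35.25 kHz mod fs = 4.85 kHz.
4.85 kHz ≤ fs/2 = 7.6 kHz, appears at 4.85 kHz.

4.85 kHz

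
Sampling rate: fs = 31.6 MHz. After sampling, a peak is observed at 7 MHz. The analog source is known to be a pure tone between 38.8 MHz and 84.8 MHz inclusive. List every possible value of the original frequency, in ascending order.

56.2 MHz, 70.2 MHz

Frequencies that alias to 7 MHz are k·fs ± 7 MHz for integer k ≥ 0.
k=0: 7 MHz.
k=1: 24.6 MHz, 38.6 MHz.
k=2: 56.2 MHz, 70.2 MHz.
k=3: 87.8 MHz, 101.8 MHz.
Within [38.8 MHz, 84.8 MHz]: 56.2 MHz, 70.2 MHz.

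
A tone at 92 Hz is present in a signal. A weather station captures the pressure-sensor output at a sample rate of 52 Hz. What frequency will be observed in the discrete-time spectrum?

92 Hz mod fs = 40 Hz.
40 Hz > fs/2 = 26 Hz, folds to fs − 40 Hz = 12 Hz.

12 Hz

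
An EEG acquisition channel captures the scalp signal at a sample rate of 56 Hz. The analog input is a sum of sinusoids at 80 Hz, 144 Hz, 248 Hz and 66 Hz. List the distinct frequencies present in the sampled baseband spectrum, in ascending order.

10 Hz, 24 Hz

fs/2 = 28 Hz.
80 Hz mod fs = 24 Hz.
24 Hz ≤ fs/2 = 28 Hz, appears at 24 Hz.
144 Hz mod fs = 32 Hz.
32 Hz > fs/2 = 28 Hz, folds to fs − 32 Hz = 24 Hz.
248 Hz mod fs = 24 Hz.
24 Hz ≤ fs/2 = 28 Hz, appears at 24 Hz.
66 Hz mod fs = 10 Hz.
10 Hz ≤ fs/2 = 28 Hz, appears at 10 Hz.
Distinct values: {10 Hz, 24 Hz}.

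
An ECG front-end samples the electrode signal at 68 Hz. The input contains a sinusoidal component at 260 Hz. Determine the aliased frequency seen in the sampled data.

12 Hz

260 Hz mod fs = 56 Hz.
56 Hz > fs/2 = 34 Hz, folds to fs − 56 Hz = 12 Hz.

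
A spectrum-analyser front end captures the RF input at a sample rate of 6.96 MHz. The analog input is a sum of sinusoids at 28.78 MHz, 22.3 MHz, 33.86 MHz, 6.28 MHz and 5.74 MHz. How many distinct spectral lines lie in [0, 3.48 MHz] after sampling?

4

fs/2 = 3.48 MHz.
28.78 MHz mod fs = 0.94 MHz.
0.94 MHz ≤ fs/2 = 3.48 MHz, appears at 0.94 MHz.
22.3 MHz mod fs = 1.42 MHz.
1.42 MHz ≤ fs/2 = 3.48 MHz, appears at 1.42 MHz.
33.86 MHz mod fs = 6.02 MHz.
6.02 MHz > fs/2 = 3.48 MHz, folds to fs − 6.02 MHz = 0.94 MHz.
6.28 MHz > fs/2 = 3.48 MHz, folds to fs − 6.28 MHz = 0.68 MHz.
5.74 MHz > fs/2 = 3.48 MHz, folds to fs − 5.74 MHz = 1.22 MHz.
Distinct values: {0.68 MHz, 0.94 MHz, 1.22 MHz, 1.42 MHz} → 4.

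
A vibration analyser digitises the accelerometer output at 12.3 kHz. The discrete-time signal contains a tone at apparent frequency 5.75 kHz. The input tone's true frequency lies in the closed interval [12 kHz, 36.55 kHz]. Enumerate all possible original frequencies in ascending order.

Frequencies that alias to 5.75 kHz are k·fs ± 5.75 kHz for integer k ≥ 0.
k=0: 5.75 kHz.
k=1: 6.55 kHz, 18.05 kHz.
k=2: 18.85 kHz, 30.35 kHz.
k=3: 31.15 kHz, 42.65 kHz.
k=4: 43.45 kHz, 54.95 kHz.
Within [12 kHz, 36.55 kHz]: 18.05 kHz, 18.85 kHz, 30.35 kHz, 31.15 kHz.

18.05 kHz, 18.85 kHz, 30.35 kHz, 31.15 kHz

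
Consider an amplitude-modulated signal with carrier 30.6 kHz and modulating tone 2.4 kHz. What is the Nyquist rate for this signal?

66 kHz

AM sidebands sit at fc ± fm = 28.2 kHz and 33 kHz.
Highest-frequency component: 33 kHz.
Nyquist rate = 2 × 33 kHz = 66 kHz.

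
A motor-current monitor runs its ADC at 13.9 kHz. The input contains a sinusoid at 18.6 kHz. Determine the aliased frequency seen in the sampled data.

18.6 kHz mod fs = 4.7 kHz.
4.7 kHz ≤ fs/2 = 6.95 kHz, appears at 4.7 kHz.

4.7 kHz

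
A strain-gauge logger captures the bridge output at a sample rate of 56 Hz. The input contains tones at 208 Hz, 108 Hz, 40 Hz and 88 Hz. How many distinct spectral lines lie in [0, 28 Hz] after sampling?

fs/2 = 28 Hz.
208 Hz mod fs = 40 Hz.
40 Hz > fs/2 = 28 Hz, folds to fs − 40 Hz = 16 Hz.
108 Hz mod fs = 52 Hz.
52 Hz > fs/2 = 28 Hz, folds to fs − 52 Hz = 4 Hz.
40 Hz > fs/2 = 28 Hz, folds to fs − 40 Hz = 16 Hz.
88 Hz mod fs = 32 Hz.
32 Hz > fs/2 = 28 Hz, folds to fs − 32 Hz = 24 Hz.
Distinct values: {4 Hz, 16 Hz, 24 Hz} → 3.

3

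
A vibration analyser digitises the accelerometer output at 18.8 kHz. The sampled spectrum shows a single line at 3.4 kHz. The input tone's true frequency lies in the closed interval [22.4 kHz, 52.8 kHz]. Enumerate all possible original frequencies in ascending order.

34.2 kHz, 41 kHz

Frequencies that alias to 3.4 kHz are k·fs ± 3.4 kHz for integer k ≥ 0.
k=0: 3.4 kHz.
k=1: 15.4 kHz, 22.2 kHz.
k=2: 34.2 kHz, 41 kHz.
k=3: 53 kHz, 59.8 kHz.
Within [22.4 kHz, 52.8 kHz]: 34.2 kHz, 41 kHz.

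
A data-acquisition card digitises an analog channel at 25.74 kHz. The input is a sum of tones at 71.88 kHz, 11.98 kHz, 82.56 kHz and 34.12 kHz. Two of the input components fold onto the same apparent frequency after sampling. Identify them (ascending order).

fs/2 = 12.87 kHz.
71.88 kHz mod fs = 20.4 kHz.
20.4 kHz > fs/2 = 12.87 kHz, folds to fs − 20.4 kHz = 5.34 kHz.
11.98 kHz ≤ fs/2 = 12.87 kHz, passes unchanged.
82.56 kHz mod fs = 5.34 kHz.
5.34 kHz ≤ fs/2 = 12.87 kHz, appears at 5.34 kHz.
34.12 kHz mod fs = 8.38 kHz.
8.38 kHz ≤ fs/2 = 12.87 kHz, appears at 8.38 kHz.
71.88 kHz and 82.56 kHz both map to 5.34 kHz.

71.88 kHz, 82.56 kHz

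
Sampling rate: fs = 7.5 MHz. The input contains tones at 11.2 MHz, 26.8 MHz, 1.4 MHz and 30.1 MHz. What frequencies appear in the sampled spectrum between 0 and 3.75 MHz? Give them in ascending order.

0.1 MHz, 1.4 MHz, 3.2 MHz, 3.7 MHz

fs/2 = 3.75 MHz.
11.2 MHz mod fs = 3.7 MHz.
3.7 MHz ≤ fs/2 = 3.75 MHz, appears at 3.7 MHz.
26.8 MHz mod fs = 4.3 MHz.
4.3 MHz > fs/2 = 3.75 MHz, folds to fs − 4.3 MHz = 3.2 MHz.
1.4 MHz ≤ fs/2 = 3.75 MHz, passes unchanged.
30.1 MHz mod fs = 0.1 MHz.
0.1 MHz ≤ fs/2 = 3.75 MHz, appears at 0.1 MHz.
Distinct values: {0.1 MHz, 1.4 MHz, 3.2 MHz, 3.7 MHz}.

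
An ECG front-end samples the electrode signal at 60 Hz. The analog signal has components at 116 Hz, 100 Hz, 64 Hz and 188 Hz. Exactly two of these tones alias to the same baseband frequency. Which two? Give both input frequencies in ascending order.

fs/2 = 30 Hz.
116 Hz mod fs = 56 Hz.
56 Hz > fs/2 = 30 Hz, folds to fs − 56 Hz = 4 Hz.
100 Hz mod fs = 40 Hz.
40 Hz > fs/2 = 30 Hz, folds to fs − 40 Hz = 20 Hz.
64 Hz mod fs = 4 Hz.
4 Hz ≤ fs/2 = 30 Hz, appears at 4 Hz.
188 Hz mod fs = 8 Hz.
8 Hz ≤ fs/2 = 30 Hz, appears at 8 Hz.
64 Hz and 116 Hz both map to 4 Hz.

64 Hz, 116 Hz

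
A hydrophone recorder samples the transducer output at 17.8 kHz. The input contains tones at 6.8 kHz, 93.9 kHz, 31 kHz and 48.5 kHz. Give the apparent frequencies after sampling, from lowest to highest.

fs/2 = 8.9 kHz.
6.8 kHz ≤ fs/2 = 8.9 kHz, passes unchanged.
93.9 kHz mod fs = 4.9 kHz.
4.9 kHz ≤ fs/2 = 8.9 kHz, appears at 4.9 kHz.
31 kHz mod fs = 13.2 kHz.
13.2 kHz > fs/2 = 8.9 kHz, folds to fs − 13.2 kHz = 4.6 kHz.
48.5 kHz mod fs = 12.9 kHz.
12.9 kHz > fs/2 = 8.9 kHz, folds to fs − 12.9 kHz = 4.9 kHz.
Distinct values: {4.6 kHz, 4.9 kHz, 6.8 kHz}.

4.6 kHz, 4.9 kHz, 6.8 kHz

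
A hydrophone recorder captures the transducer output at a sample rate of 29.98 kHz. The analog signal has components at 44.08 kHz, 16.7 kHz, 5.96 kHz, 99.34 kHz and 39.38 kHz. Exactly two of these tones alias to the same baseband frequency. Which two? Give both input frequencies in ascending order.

fs/2 = 14.99 kHz.
44.08 kHz mod fs = 14.1 kHz.
14.1 kHz ≤ fs/2 = 14.99 kHz, appears at 14.1 kHz.
16.7 kHz > fs/2 = 14.99 kHz, folds to fs − 16.7 kHz = 13.28 kHz.
5.96 kHz ≤ fs/2 = 14.99 kHz, passes unchanged.
99.34 kHz mod fs = 9.4 kHz.
9.4 kHz ≤ fs/2 = 14.99 kHz, appears at 9.4 kHz.
39.38 kHz mod fs = 9.4 kHz.
9.4 kHz ≤ fs/2 = 14.99 kHz, appears at 9.4 kHz.
39.38 kHz and 99.34 kHz both map to 9.4 kHz.

39.38 kHz, 99.34 kHz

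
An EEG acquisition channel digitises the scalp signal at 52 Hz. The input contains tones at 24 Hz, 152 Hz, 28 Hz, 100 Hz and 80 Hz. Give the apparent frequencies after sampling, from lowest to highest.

4 Hz, 24 Hz

fs/2 = 26 Hz.
24 Hz ≤ fs/2 = 26 Hz, passes unchanged.
152 Hz mod fs = 48 Hz.
48 Hz > fs/2 = 26 Hz, folds to fs − 48 Hz = 4 Hz.
28 Hz > fs/2 = 26 Hz, folds to fs − 28 Hz = 24 Hz.
100 Hz mod fs = 48 Hz.
48 Hz > fs/2 = 26 Hz, folds to fs − 48 Hz = 4 Hz.
80 Hz mod fs = 28 Hz.
28 Hz > fs/2 = 26 Hz, folds to fs − 28 Hz = 24 Hz.
Distinct values: {4 Hz, 24 Hz}.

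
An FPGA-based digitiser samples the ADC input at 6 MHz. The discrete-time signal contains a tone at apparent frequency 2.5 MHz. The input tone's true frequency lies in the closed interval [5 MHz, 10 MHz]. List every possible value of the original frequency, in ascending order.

Frequencies that alias to 2.5 MHz are k·fs ± 2.5 MHz for integer k ≥ 0.
k=0: 2.5 MHz.
k=1: 3.5 MHz, 8.5 MHz.
k=2: 9.5 MHz, 14.5 MHz.
k=3: 15.5 MHz, 20.5 MHz.
Within [5 MHz, 10 MHz]: 8.5 MHz, 9.5 MHz.

8.5 MHz, 9.5 MHz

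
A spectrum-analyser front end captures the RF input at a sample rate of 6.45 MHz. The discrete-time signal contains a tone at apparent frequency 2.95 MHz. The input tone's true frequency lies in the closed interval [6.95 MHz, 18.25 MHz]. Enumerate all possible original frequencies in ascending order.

9.4 MHz, 9.95 MHz, 15.85 MHz, 16.4 MHz

Frequencies that alias to 2.95 MHz are k·fs ± 2.95 MHz for integer k ≥ 0.
k=0: 2.95 MHz.
k=1: 3.5 MHz, 9.4 MHz.
k=2: 9.95 MHz, 15.85 MHz.
k=3: 16.4 MHz, 22.3 MHz.
k=4: 22.85 MHz, 28.75 MHz.
Within [6.95 MHz, 18.25 MHz]: 9.4 MHz, 9.95 MHz, 15.85 MHz, 16.4 MHz.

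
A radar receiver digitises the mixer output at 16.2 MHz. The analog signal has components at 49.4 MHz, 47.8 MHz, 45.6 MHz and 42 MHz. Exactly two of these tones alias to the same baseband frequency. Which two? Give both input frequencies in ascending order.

47.8 MHz, 49.4 MHz

fs/2 = 8.1 MHz.
49.4 MHz mod fs = 0.8 MHz.
0.8 MHz ≤ fs/2 = 8.1 MHz, appears at 0.8 MHz.
47.8 MHz mod fs = 15.4 MHz.
15.4 MHz > fs/2 = 8.1 MHz, folds to fs − 15.4 MHz = 0.8 MHz.
45.6 MHz mod fs = 13.2 MHz.
13.2 MHz > fs/2 = 8.1 MHz, folds to fs − 13.2 MHz = 3 MHz.
42 MHz mod fs = 9.6 MHz.
9.6 MHz > fs/2 = 8.1 MHz, folds to fs − 9.6 MHz = 6.6 MHz.
47.8 MHz and 49.4 MHz both map to 0.8 MHz.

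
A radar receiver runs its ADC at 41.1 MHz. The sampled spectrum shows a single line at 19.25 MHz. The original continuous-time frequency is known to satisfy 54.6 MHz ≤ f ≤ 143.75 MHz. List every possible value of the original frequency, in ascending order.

Frequencies that alias to 19.25 MHz are k·fs ± 19.25 MHz for integer k ≥ 0.
k=0: 19.25 MHz.
k=1: 21.85 MHz, 60.35 MHz.
k=2: 62.95 MHz, 101.45 MHz.
k=3: 104.05 MHz, 142.55 MHz.
k=4: 145.15 MHz, 183.65 MHz.
Within [54.6 MHz, 143.75 MHz]: 60.35 MHz, 62.95 MHz, 101.45 MHz, 104.05 MHz, 142.55 MHz.

60.35 MHz, 62.95 MHz, 101.45 MHz, 104.05 MHz, 142.55 MHz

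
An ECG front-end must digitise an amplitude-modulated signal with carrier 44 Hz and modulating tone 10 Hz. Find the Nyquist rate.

AM sidebands sit at fc ± fm = 34 Hz and 54 Hz.
Highest-frequency component: 54 Hz.
Nyquist rate = 2 × 54 Hz = 108 Hz.

108 Hz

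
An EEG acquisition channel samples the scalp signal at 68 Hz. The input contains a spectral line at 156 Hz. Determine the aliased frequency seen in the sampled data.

20 Hz

156 Hz mod fs = 20 Hz.
20 Hz ≤ fs/2 = 34 Hz, appears at 20 Hz.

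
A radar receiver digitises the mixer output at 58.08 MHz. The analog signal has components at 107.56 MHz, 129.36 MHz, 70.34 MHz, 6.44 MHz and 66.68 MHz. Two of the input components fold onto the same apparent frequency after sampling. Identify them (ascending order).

fs/2 = 29.04 MHz.
107.56 MHz mod fs = 49.48 MHz.
49.48 MHz > fs/2 = 29.04 MHz, folds to fs − 49.48 MHz = 8.6 MHz.
129.36 MHz mod fs = 13.2 MHz.
13.2 MHz ≤ fs/2 = 29.04 MHz, appears at 13.2 MHz.
70.34 MHz mod fs = 12.26 MHz.
12.26 MHz ≤ fs/2 = 29.04 MHz, appears at 12.26 MHz.
6.44 MHz ≤ fs/2 = 29.04 MHz, passes unchanged.
66.68 MHz mod fs = 8.6 MHz.
8.6 MHz ≤ fs/2 = 29.04 MHz, appears at 8.6 MHz.
66.68 MHz and 107.56 MHz both map to 8.6 MHz.

66.68 MHz, 107.56 MHz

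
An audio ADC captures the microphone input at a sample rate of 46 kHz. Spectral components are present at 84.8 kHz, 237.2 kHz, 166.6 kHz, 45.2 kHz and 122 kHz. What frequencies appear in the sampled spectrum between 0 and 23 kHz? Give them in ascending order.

0.8 kHz, 7.2 kHz, 16 kHz, 17.4 kHz

fs/2 = 23 kHz.
84.8 kHz mod fs = 38.8 kHz.
38.8 kHz > fs/2 = 23 kHz, folds to fs − 38.8 kHz = 7.2 kHz.
237.2 kHz mod fs = 7.2 kHz.
7.2 kHz ≤ fs/2 = 23 kHz, appears at 7.2 kHz.
166.6 kHz mod fs = 28.6 kHz.
28.6 kHz > fs/2 = 23 kHz, folds to fs − 28.6 kHz = 17.4 kHz.
45.2 kHz > fs/2 = 23 kHz, folds to fs − 45.2 kHz = 0.8 kHz.
122 kHz mod fs = 30 kHz.
30 kHz > fs/2 = 23 kHz, folds to fs − 30 kHz = 16 kHz.
Distinct values: {0.8 kHz, 7.2 kHz, 16 kHz, 17.4 kHz}.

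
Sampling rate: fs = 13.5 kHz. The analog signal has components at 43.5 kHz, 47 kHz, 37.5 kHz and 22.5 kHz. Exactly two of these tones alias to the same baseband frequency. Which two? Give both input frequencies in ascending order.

fs/2 = 6.75 kHz.
43.5 kHz mod fs = 3 kHz.
3 kHz ≤ fs/2 = 6.75 kHz, appears at 3 kHz.
47 kHz mod fs = 6.5 kHz.
6.5 kHz ≤ fs/2 = 6.75 kHz, appears at 6.5 kHz.
37.5 kHz mod fs = 10.5 kHz.
10.5 kHz > fs/2 = 6.75 kHz, folds to fs − 10.5 kHz = 3 kHz.
22.5 kHz mod fs = 9 kHz.
9 kHz > fs/2 = 6.75 kHz, folds to fs − 9 kHz = 4.5 kHz.
37.5 kHz and 43.5 kHz both map to 3 kHz.

37.5 kHz, 43.5 kHz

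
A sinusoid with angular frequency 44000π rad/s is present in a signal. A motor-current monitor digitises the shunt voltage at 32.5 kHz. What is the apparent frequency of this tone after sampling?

ω = 44000π rad/s → f = ω/(2π) = 22000 Hz = 22 kHz.
22 kHz > fs/2 = 16.25 kHz, folds to fs − 22 kHz = 10.5 kHz.

10.5 kHz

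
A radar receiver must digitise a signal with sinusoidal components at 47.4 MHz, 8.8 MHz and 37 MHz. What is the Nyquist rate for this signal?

94.8 MHz

Highest-frequency component: 47.4 MHz.
Nyquist rate = 2 × 47.4 MHz = 94.8 MHz.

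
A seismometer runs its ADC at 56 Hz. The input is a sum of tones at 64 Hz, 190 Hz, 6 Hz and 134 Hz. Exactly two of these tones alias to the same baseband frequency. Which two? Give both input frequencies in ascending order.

134 Hz, 190 Hz

fs/2 = 28 Hz.
64 Hz mod fs = 8 Hz.
8 Hz ≤ fs/2 = 28 Hz, appears at 8 Hz.
190 Hz mod fs = 22 Hz.
22 Hz ≤ fs/2 = 28 Hz, appears at 22 Hz.
6 Hz ≤ fs/2 = 28 Hz, passes unchanged.
134 Hz mod fs = 22 Hz.
22 Hz ≤ fs/2 = 28 Hz, appears at 22 Hz.
134 Hz and 190 Hz both map to 22 Hz.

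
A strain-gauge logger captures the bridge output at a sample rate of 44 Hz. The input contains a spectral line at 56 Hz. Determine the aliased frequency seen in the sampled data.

12 Hz

56 Hz mod fs = 12 Hz.
12 Hz ≤ fs/2 = 22 Hz, appears at 12 Hz.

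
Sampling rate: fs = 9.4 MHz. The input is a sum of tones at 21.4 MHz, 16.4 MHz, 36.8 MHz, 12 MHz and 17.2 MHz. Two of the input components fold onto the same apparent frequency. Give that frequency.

2.6 MHz

fs/2 = 4.7 MHz.
21.4 MHz mod fs = 2.6 MHz.
2.6 MHz ≤ fs/2 = 4.7 MHz, appears at 2.6 MHz.
16.4 MHz mod fs = 7 MHz.
7 MHz > fs/2 = 4.7 MHz, folds to fs − 7 MHz = 2.4 MHz.
36.8 MHz mod fs = 8.6 MHz.
8.6 MHz > fs/2 = 4.7 MHz, folds to fs − 8.6 MHz = 0.8 MHz.
12 MHz mod fs = 2.6 MHz.
2.6 MHz ≤ fs/2 = 4.7 MHz, appears at 2.6 MHz.
17.2 MHz mod fs = 7.8 MHz.
7.8 MHz > fs/2 = 4.7 MHz, folds to fs − 7.8 MHz = 1.6 MHz.
12 MHz and 21.4 MHz both map to 2.6 MHz.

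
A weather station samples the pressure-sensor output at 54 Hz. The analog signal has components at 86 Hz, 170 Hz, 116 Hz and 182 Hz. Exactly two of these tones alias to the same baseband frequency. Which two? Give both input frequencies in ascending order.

fs/2 = 27 Hz.
86 Hz mod fs = 32 Hz.
32 Hz > fs/2 = 27 Hz, folds to fs − 32 Hz = 22 Hz.
170 Hz mod fs = 8 Hz.
8 Hz ≤ fs/2 = 27 Hz, appears at 8 Hz.
116 Hz mod fs = 8 Hz.
8 Hz ≤ fs/2 = 27 Hz, appears at 8 Hz.
182 Hz mod fs = 20 Hz.
20 Hz ≤ fs/2 = 27 Hz, appears at 20 Hz.
116 Hz and 170 Hz both map to 8 Hz.

116 Hz, 170 Hz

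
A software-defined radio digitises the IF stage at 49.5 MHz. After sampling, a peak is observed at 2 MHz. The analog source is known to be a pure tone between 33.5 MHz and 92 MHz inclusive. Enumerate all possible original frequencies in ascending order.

47.5 MHz, 51.5 MHz

Frequencies that alias to 2 MHz are k·fs ± 2 MHz for integer k ≥ 0.
k=0: 2 MHz.
k=1: 47.5 MHz, 51.5 MHz.
k=2: 97 MHz, 101 MHz.
Within [33.5 MHz, 92 MHz]: 47.5 MHz, 51.5 MHz.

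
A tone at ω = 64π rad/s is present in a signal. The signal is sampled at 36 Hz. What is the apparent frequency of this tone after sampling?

ω = 64π rad/s → f = ω/(2π) = 32 Hz.
32 Hz > fs/2 = 18 Hz, folds to fs − 32 Hz = 4 Hz.

4 Hz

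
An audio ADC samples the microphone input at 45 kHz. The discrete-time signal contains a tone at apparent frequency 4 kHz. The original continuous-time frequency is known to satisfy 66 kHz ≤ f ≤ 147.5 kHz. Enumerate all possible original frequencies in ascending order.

Frequencies that alias to 4 kHz are k·fs ± 4 kHz for integer k ≥ 0.
k=0: 4 kHz.
k=1: 41 kHz, 49 kHz.
k=2: 86 kHz, 94 kHz.
k=3: 131 kHz, 139 kHz.
k=4: 176 kHz, 184 kHz.
Within [66 kHz, 147.5 kHz]: 86 kHz, 94 kHz, 131 kHz, 139 kHz.

86 kHz, 94 kHz, 131 kHz, 139 kHz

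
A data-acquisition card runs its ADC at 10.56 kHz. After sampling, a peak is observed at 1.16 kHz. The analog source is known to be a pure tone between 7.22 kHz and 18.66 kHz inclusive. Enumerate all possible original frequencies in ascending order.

Frequencies that alias to 1.16 kHz are k·fs ± 1.16 kHz for integer k ≥ 0.
k=0: 1.16 kHz.
k=1: 9.4 kHz, 11.72 kHz.
k=2: 19.96 kHz, 22.28 kHz.
Within [7.22 kHz, 18.66 kHz]: 9.4 kHz, 11.72 kHz.

9.4 kHz, 11.72 kHz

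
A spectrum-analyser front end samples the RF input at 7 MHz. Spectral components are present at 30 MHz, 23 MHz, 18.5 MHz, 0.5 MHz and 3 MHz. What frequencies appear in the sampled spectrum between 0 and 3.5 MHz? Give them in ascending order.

fs/2 = 3.5 MHz.
30 MHz mod fs = 2 MHz.
2 MHz ≤ fs/2 = 3.5 MHz, appears at 2 MHz.
23 MHz mod fs = 2 MHz.
2 MHz ≤ fs/2 = 3.5 MHz, appears at 2 MHz.
18.5 MHz mod fs = 4.5 MHz.
4.5 MHz > fs/2 = 3.5 MHz, folds to fs − 4.5 MHz = 2.5 MHz.
0.5 MHz ≤ fs/2 = 3.5 MHz, passes unchanged.
3 MHz ≤ fs/2 = 3.5 MHz, passes unchanged.
Distinct values: {0.5 MHz, 2 MHz, 2.5 MHz, 3 MHz}.

0.5 MHz, 2 MHz, 2.5 MHz, 3 MHz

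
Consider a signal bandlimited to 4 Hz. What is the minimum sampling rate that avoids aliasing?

Nyquist rate = 2 × 4 Hz = 8 Hz.

8 Hz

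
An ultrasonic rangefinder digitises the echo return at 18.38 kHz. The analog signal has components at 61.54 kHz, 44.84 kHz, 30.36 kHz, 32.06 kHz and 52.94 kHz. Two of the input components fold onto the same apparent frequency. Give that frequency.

6.4 kHz

fs/2 = 9.19 kHz.
61.54 kHz mod fs = 6.4 kHz.
6.4 kHz ≤ fs/2 = 9.19 kHz, appears at 6.4 kHz.
44.84 kHz mod fs = 8.08 kHz.
8.08 kHz ≤ fs/2 = 9.19 kHz, appears at 8.08 kHz.
30.36 kHz mod fs = 11.98 kHz.
11.98 kHz > fs/2 = 9.19 kHz, folds to fs − 11.98 kHz = 6.4 kHz.
32.06 kHz mod fs = 13.68 kHz.
13.68 kHz > fs/2 = 9.19 kHz, folds to fs − 13.68 kHz = 4.7 kHz.
52.94 kHz mod fs = 16.18 kHz.
16.18 kHz > fs/2 = 9.19 kHz, folds to fs − 16.18 kHz = 2.2 kHz.
30.36 kHz and 61.54 kHz both map to 6.4 kHz.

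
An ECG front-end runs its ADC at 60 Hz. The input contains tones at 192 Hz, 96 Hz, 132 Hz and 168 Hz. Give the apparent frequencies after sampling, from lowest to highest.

fs/2 = 30 Hz.
192 Hz mod fs = 12 Hz.
12 Hz ≤ fs/2 = 30 Hz, appears at 12 Hz.
96 Hz mod fs = 36 Hz.
36 Hz > fs/2 = 30 Hz, folds to fs − 36 Hz = 24 Hz.
132 Hz mod fs = 12 Hz.
12 Hz ≤ fs/2 = 30 Hz, appears at 12 Hz.
168 Hz mod fs = 48 Hz.
48 Hz > fs/2 = 30 Hz, folds to fs − 48 Hz = 12 Hz.
Distinct values: {12 Hz, 24 Hz}.

12 Hz, 24 Hz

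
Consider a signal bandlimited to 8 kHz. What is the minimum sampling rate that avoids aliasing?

Nyquist rate = 2 × 8 kHz = 16 kHz.

16 kHz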